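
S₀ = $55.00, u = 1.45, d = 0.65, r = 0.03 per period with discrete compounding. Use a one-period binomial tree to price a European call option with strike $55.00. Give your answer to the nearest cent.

Risk-neutral probability p = (1 + 0.03 − 0.65)/(1.45 − 0.65) = 0.3800/0.8000 = 0.4750
Terminal stock prices: S_u = 79.75, S_d = 35.75
Terminal payoffs (S − K): max(24.75, 0) = 24.75, max(-19.25, 0) = 0
Node 0 (S = 55): V_0 = 1/1.03·[0.4750·24.7500 + 0.5250·0.0000] = 11.4138

$11.41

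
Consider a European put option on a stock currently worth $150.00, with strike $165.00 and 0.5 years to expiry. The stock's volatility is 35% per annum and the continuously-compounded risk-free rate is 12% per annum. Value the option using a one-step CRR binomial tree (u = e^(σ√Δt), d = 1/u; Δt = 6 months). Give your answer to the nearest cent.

$19.75

CRR parameters: u = e^(σ√Δt) = e^(0.35·√0.5) = 1.2808, d = 1/u = 0.7808
Per-period rate: rΔt = 0.12·0.5 = 0.06, so R = e^0.06 = 1.0618
Risk-neutral probability p = (e^0.06 − 0.7808)/(1.2808 − 0.7808) = 0.2811/0.5000 = 0.5621
Terminal stock prices: S_u = 192.1, S_d = 117.1
Terminal payoffs (K − S): max(-27.12, 0) = 0, max(47.89, 0) = 47.89
Node 0 (S = 150): V_0 = e^(−0.06)·[0.5621·0.0000 + 0.4379·47.8860] = 19.7479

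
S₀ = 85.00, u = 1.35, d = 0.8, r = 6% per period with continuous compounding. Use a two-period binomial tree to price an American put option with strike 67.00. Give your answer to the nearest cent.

Risk-neutral probability p = (e^0.06 − 0.8)/(1.35 − 0.8) = 0.2618/0.5500 = 0.4761
Terminal stock prices: S_uu = 154.9, S_ud = 91.8, S_dd = 54.4
Terminal payoffs (K − S): max(-87.91, 0) = 0, max(-24.8, 0) = 0, max(12.6, 0) = 12.6
Node u (S = 114.8): continuation = e^(−0.06)·[0.4761·0.0000 + 0.5239·0.0000] = 0.0000; exercise value = 0.0000 ≤ continuation, so V_u = 0.0000
Node d (S = 68): continuation = e^(−0.06)·[0.4761·0.0000 + 0.5239·12.6000] = 6.2171; exercise value = 0.0000 ≤ continuation, so V_d = 6.2171
Node 0 (S = 85): continuation = e^(−0.06)·[0.4761·0.0000 + 0.5239·6.2171] = 3.0677; exercise value = 0.0000 ≤ continuation, so V_0 = 3.0677

3.07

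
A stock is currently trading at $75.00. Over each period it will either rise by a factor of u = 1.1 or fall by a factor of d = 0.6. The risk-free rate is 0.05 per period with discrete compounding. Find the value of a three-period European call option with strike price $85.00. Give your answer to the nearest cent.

Risk-neutral probability p = (1 + 0.05 − 0.6)/(1.1 − 0.6) = 0.4500/0.5000 = 0.9000
Terminal stock prices: S_uuu = 99.83, S_uud = 54.45, S_udd = 29.7, S_ddd = 16.2
Terminal payoffs (S − K): max(14.83, 0) = 14.83, max(-30.55, 0) = 0, max(-55.3, 0) = 0, max(-68.8, 0) = 0
Node uu (S = 90.75): V_uu = 1/1.05·[0.9000·14.8250 + 0.1000·0.0000] = 12.7071
Node ud (S = 49.5): V_ud = 1/1.05·[0.9000·0.0000 + 0.1000·0.0000] = 0.0000
Node dd (S = 27): V_dd = 1/1.05·[0.9000·0.0000 + 0.1000·0.0000] = 0.0000
Node u (S = 82.5): V_u = 1/1.05·[0.9000·12.7071 + 0.1000·0.0000] = 10.8918
Node d (S = 45): V_d = 1/1.05·[0.9000·0.0000 + 0.1000·0.0000] = 0.0000
Node 0 (S = 75): V_0 = 1/1.05·[0.9000·10.8918 + 0.1000·0.0000] = 9.3359

$9.34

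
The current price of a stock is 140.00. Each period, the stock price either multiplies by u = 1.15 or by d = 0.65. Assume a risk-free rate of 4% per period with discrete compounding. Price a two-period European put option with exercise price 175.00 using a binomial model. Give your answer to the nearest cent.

27.51

Risk-neutral probability p = (1 + 0.04 − 0.65)/(1.15 − 0.65) = 0.3900/0.5000 = 0.7800
Terminal stock prices: S_uu = 185.1, S_ud = 104.7, S_dd = 59.15
Terminal payoffs (K − S): max(-10.15, 0) = 0, max(70.35, 0) = 70.35, max(115.8, 0) = 115.8
Node u (S = 161): V_u = 1/1.04·[0.7800·0.0000 + 0.2200·70.3500] = 14.8817
Node d (S = 91): V_d = 1/1.04·[0.7800·70.3500 + 0.2200·115.8500] = 77.2692
Node 0 (S = 140): V_0 = 1/1.04·[0.7800·14.8817 + 0.2200·77.2692] = 27.5067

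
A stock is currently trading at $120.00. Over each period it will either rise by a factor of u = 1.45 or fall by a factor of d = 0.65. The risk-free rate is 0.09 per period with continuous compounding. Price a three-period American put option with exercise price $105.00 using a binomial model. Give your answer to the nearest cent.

$14.25

Risk-neutral probability p = (e^0.09 − 0.65)/(1.45 − 0.65) = 0.4442/0.8000 = 0.5552
Terminal stock prices: S_uuu = 365.8, S_uud = 164, S_udd = 73.52, S_ddd = 32.95
Terminal payoffs (K − S): max(-260.8, 0) = 0, max(-59, 0) = 0, max(31.48, 0) = 31.48, max(72.05, 0) = 72.05
Node uu (S = 252.3): continuation = e^(−0.09)·[0.5552·0.0000 + 0.4448·0.0000] = 0.0000; exercise value = 0.0000 ≤ continuation, so V_uu = 0.0000
Node ud (S = 113.1): continuation = e^(−0.09)·[0.5552·0.0000 + 0.4448·31.4850] = 12.7987; exercise value = 0.0000 ≤ continuation, so V_ud = 12.7987
Node dd (S = 50.7): continuation = e^(−0.09)·[0.5552·31.4850 + 0.4448·72.0450] = 45.2628; exercise value = 54.3000 > continuation, so V_dd = 54.3000 (exercise)
Node u (S = 174): continuation = e^(−0.09)·[0.5552·0.0000 + 0.4448·12.7987] = 5.2027; exercise value = 0.0000 ≤ continuation, so V_u = 5.2027
Node d (S = 78): continuation = e^(−0.09)·[0.5552·12.7987 + 0.4448·54.3000] = 28.5674; exercise value = 27.0000 ≤ continuation, so V_d = 28.5674
Node 0 (S = 120): continuation = e^(−0.09)·[0.5552·5.2027 + 0.4448·28.5674] = 14.2526; exercise value = 0.0000 ≤ continuation, so V_0 = 14.2526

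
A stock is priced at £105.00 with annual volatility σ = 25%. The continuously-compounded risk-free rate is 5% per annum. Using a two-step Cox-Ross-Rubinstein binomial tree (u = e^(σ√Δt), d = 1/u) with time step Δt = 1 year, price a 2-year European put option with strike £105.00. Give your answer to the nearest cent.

£7.93

CRR parameters: u = e^(σ√Δt) = e^(0.25·√1) = 1.2840, d = 1/u = 0.7788
Per-period rate: rΔt = 0.05·1 = 0.05, so R = e^0.05 = 1.0513
Risk-neutral probability p = (e^0.05 − 0.7788)/(1.2840 − 0.7788) = 0.2725/0.5052 = 0.5393
Terminal stock prices: S_uu = 173.1, S_ud = 105, S_dd = 63.69
Terminal payoffs (K − S): max(-68.12, 0) = 0, max(0, 0) = 0, max(41.31, 0) = 41.31
Node u (S = 134.8): V_u = e^(−0.05)·[0.5393·0.0000 + 0.4607·0.0000] = 0.0000
Node d (S = 81.77): V_d = e^(−0.05)·[0.5393·0.0000 + 0.4607·41.3143] = 18.1050
Node 0 (S = 105): V_0 = e^(−0.05)·[0.5393·0.0000 + 0.4607·18.1050] = 7.9341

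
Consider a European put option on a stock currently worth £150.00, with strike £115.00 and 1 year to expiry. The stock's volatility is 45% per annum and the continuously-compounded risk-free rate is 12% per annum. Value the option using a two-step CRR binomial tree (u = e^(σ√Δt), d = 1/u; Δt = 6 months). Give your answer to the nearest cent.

CRR parameters: u = e^(σ√Δt) = e^(0.45·√0.5) = 1.3746, d = 1/u = 0.7275
Per-period rate: rΔt = 0.12·0.5 = 0.06, so R = e^0.06 = 1.0618
Risk-neutral probability p = (e^0.06 − 0.7275)/(1.3746 − 0.7275) = 0.3344/0.6472 = 0.5167
Terminal stock prices: S_uu = 283.4, S_ud = 150, S_dd = 79.38
Terminal payoffs (K − S): max(-168.4, 0) = 0, max(-35, 0) = 0, max(35.62, 0) = 35.62
Node u (S = 206.2): V_u = e^(−0.06)·[0.5167·0.0000 + 0.4833·0.0000] = 0.0000
Node d (S = 109.1): V_d = e^(−0.06)·[0.5167·0.0000 + 0.4833·35.6206] = 16.2142
Node 0 (S = 150): V_0 = e^(−0.06)·[0.5167·0.0000 + 0.4833·16.2142] = 7.3806

£7.38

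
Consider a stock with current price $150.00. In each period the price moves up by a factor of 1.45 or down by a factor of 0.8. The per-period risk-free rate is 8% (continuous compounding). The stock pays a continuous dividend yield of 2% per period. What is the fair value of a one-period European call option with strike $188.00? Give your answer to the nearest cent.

$10.97

Per-period risk-free factor R = e^0.08 = 1.0833; dividend-adjusted growth = e^(0.08−0.02) = 1.0618.
Risk-neutral probability p = (1.0618 − 0.8)/(1.45 − 0.8) = 0.2618/0.6500 = 0.4028
Terminal stock prices: S_u = 217.5, S_d = 120
Terminal payoffs (S − K): max(29.5, 0) = 29.5, max(-68, 0) = 0
Node 0 (S = 150): V_0 = e^(−0.08)·[0.4028·29.5000 + 0.5972·0.0000] = 10.9697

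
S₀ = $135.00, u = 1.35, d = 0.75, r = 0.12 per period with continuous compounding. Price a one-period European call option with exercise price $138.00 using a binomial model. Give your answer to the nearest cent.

Risk-neutral probability p = (e^0.12 − 0.75)/(1.35 − 0.75) = 0.3775/0.6000 = 0.6292
Terminal stock prices: S_u = 182.2, S_d = 101.2
Terminal payoffs (S − K): max(44.25, 0) = 44.25, max(-36.75, 0) = 0
Node 0 (S = 135): V_0 = e^(−0.12)·[0.6292·44.2500 + 0.3708·0.0000] = 24.6922

$24.69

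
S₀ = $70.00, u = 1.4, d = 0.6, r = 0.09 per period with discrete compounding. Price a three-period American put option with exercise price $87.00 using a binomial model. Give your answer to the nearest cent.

Risk-neutral probability p = (1 + 0.09 − 0.6)/(1.4 − 0.6) = 0.4900/0.8000 = 0.6125
Terminal stock prices: S_uuu = 192.1, S_uud = 82.32, S_udd = 35.28, S_ddd = 15.12
Terminal payoffs (K − S): max(-105.1, 0) = 0, max(4.68, 0) = 4.68, max(51.72, 0) = 51.72, max(71.88, 0) = 71.88
Node uu (S = 137.2): continuation = 1/1.09·[0.6125·0.0000 + 0.3875·4.6800] = 1.6638; exercise value = 0.0000 ≤ continuation, so V_uu = 1.6638
Node ud (S = 58.8): continuation = 1/1.09·[0.6125·4.6800 + 0.3875·51.7200] = 21.0165; exercise value = 28.2000 > continuation, so V_ud = 28.2000 (exercise)
Node dd (S = 25.2): continuation = 1/1.09·[0.6125·51.7200 + 0.3875·71.8800] = 54.6165; exercise value = 61.8000 > continuation, so V_dd = 61.8000 (exercise)
Node u (S = 98): continuation = 1/1.09·[0.6125·1.6638 + 0.3875·28.2000] = 10.9601; exercise value = 0.0000 ≤ continuation, so V_u = 10.9601
Node d (S = 42): continuation = 1/1.09·[0.6125·28.2000 + 0.3875·61.8000] = 37.8165; exercise value = 45.0000 > continuation, so V_d = 45.0000 (exercise)
Node 0 (S = 70): continuation = 1/1.09·[0.6125·10.9601 + 0.3875·45.0000] = 22.1565; exercise value = 17.0000 ≤ continuation, so V_0 = 22.1565

$22.16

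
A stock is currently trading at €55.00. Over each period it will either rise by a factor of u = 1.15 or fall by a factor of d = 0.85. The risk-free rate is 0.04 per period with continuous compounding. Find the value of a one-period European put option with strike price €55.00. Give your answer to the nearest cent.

Risk-neutral probability p = (e^0.04 − 0.85)/(1.15 − 0.85) = 0.1908/0.3000 = 0.6360
Terminal stock prices: S_u = 63.25, S_d = 46.75
Terminal payoffs (K − S): max(-8.25, 0) = 0, max(8.25, 0) = 8.25
Node 0 (S = 55): V_0 = e^(−0.04)·[0.6360·0.0000 + 0.3640·8.2500] = 2.8850

€2.88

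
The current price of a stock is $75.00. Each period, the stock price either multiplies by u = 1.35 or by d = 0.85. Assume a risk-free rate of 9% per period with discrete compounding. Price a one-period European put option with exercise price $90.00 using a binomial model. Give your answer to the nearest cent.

$12.52

Risk-neutral probability p = (1 + 0.09 − 0.85)/(1.35 − 0.85) = 0.2400/0.5000 = 0.4800
Terminal stock prices: S_u = 101.2, S_d = 63.75
Terminal payoffs (K − S): max(-11.25, 0) = 0, max(26.25, 0) = 26.25
Node 0 (S = 75): V_0 = 1/1.09·[0.4800·0.0000 + 0.5200·26.2500] = 12.5229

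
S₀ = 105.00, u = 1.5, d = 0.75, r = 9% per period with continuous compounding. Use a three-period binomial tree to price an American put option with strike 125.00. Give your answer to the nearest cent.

26.61

Risk-neutral probability p = (e^0.09 − 0.75)/(1.5 − 0.75) = 0.3442/0.7500 = 0.4589
Terminal stock prices: S_uuu = 354.4, S_uud = 177.2, S_udd = 88.59, S_ddd = 44.3
Terminal payoffs (K − S): max(-229.4, 0) = 0, max(-52.19, 0) = 0, max(36.41, 0) = 36.41, max(80.7, 0) = 80.7
Node uu (S = 236.2): continuation = e^(−0.09)·[0.4589·0.0000 + 0.5411·0.0000] = 0.0000; exercise value = 0.0000 ≤ continuation, so V_uu = 0.0000
Node ud (S = 118.1): continuation = e^(−0.09)·[0.4589·0.0000 + 0.5411·36.4062] = 18.0039; exercise value = 6.8750 ≤ continuation, so V_ud = 18.0039
Node dd (S = 59.06): continuation = e^(−0.09)·[0.4589·36.4062 + 0.5411·80.7031] = 55.1789; exercise value = 65.9375 > continuation, so V_dd = 65.9375 (exercise)
Node u (S = 157.5): continuation = e^(−0.09)·[0.4589·0.0000 + 0.5411·18.0039] = 8.9035; exercise value = 0.0000 ≤ continuation, so V_u = 8.9035
Node d (S = 78.75): continuation = e^(−0.09)·[0.4589·18.0039 + 0.5411·65.9375] = 40.1589; exercise value = 46.2500 > continuation, so V_d = 46.2500 (exercise)
Node 0 (S = 105): continuation = e^(−0.09)·[0.4589·8.9035 + 0.5411·46.2500] = 26.6061; exercise value = 20.0000 ≤ continuation, so V_0 = 26.6061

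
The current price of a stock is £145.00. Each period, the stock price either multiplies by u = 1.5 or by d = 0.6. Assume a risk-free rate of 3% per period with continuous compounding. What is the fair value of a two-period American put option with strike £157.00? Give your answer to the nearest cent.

Risk-neutral probability p = (e^0.03 − 0.6)/(1.5 − 0.6) = 0.4305/0.9000 = 0.4783
Terminal stock prices: S_uu = 326.2, S_ud = 130.5, S_dd = 52.2
Terminal payoffs (K − S): max(-169.2, 0) = 0, max(26.5, 0) = 26.5, max(104.8, 0) = 104.8
Node u (S = 217.5): continuation = e^(−0.03)·[0.4783·0.0000 + 0.5217·26.5000] = 13.4169; exercise value = 0.0000 ≤ continuation, so V_u = 13.4169
Node d (S = 87): continuation = e^(−0.03)·[0.4783·26.5000 + 0.5217·104.8000] = 65.3599; exercise value = 70.0000 > continuation, so V_d = 70.0000 (exercise)
Node 0 (S = 145): continuation = e^(−0.03)·[0.4783·13.4169 + 0.5217·70.0000] = 41.6683; exercise value = 12.0000 ≤ continuation, so V_0 = 41.6683

£41.67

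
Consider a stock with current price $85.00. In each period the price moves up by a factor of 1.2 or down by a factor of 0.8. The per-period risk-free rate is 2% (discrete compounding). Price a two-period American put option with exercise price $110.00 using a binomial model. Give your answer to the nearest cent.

$25.29

Risk-neutral probability p = (1 + 0.02 − 0.8)/(1.2 − 0.8) = 0.2200/0.4000 = 0.5500
Terminal stock prices: S_uu = 122.4, S_ud = 81.6, S_dd = 54.4
Terminal payoffs (K − S): max(-12.4, 0) = 0, max(28.4, 0) = 28.4, max(55.6, 0) = 55.6
Node u (S = 102): continuation = 1/1.02·[0.5500·0.0000 + 0.4500·28.4000] = 12.5294; exercise value = 8.0000 ≤ continuation, so V_u = 12.5294
Node d (S = 68): continuation = 1/1.02·[0.5500·28.4000 + 0.4500·55.6000] = 39.8431; exercise value = 42.0000 > continuation, so V_d = 42.0000 (exercise)
Node 0 (S = 85): continuation = 1/1.02·[0.5500·12.5294 + 0.4500·42.0000] = 25.2855; exercise value = 25.0000 ≤ continuation, so V_0 = 25.2855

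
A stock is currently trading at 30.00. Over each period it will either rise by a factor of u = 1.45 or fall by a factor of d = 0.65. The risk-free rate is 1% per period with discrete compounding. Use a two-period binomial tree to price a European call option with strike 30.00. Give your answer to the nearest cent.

6.57

Risk-neutral probability p = (1 + 0.01 − 0.65)/(1.45 − 0.65) = 0.3600/0.8000 = 0.4500
Terminal stock prices: S_uu = 63.08, S_ud = 28.28, S_dd = 12.68
Terminal payoffs (S − K): max(33.08, 0) = 33.08, max(-1.725, 0) = 0, max(-17.32, 0) = 0
Node u (S = 43.5): V_u = 1/1.01·[0.4500·33.0750 + 0.5500·0.0000] = 14.7364
Node d (S = 19.5): V_d = 1/1.01·[0.4500·0.0000 + 0.5500·0.0000] = 0.0000
Node 0 (S = 30): V_0 = 1/1.01·[0.4500·14.7364 + 0.5500·0.0000] = 6.5657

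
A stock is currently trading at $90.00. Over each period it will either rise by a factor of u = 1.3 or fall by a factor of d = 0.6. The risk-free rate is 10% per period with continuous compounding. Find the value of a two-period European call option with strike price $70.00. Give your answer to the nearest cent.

Risk-neutral probability p = (e^0.1 − 0.6)/(1.3 − 0.6) = 0.5052/0.7000 = 0.7217
Terminal stock prices: S_uu = 152.1, S_ud = 70.2, S_dd = 32.4
Terminal payoffs (S − K): max(82.1, 0) = 82.1, max(0.2, 0) = 0.2, max(-37.6, 0) = 0
Node u (S = 117): V_u = e^(−0.1)·[0.7217·82.1000 + 0.2783·0.2000] = 53.6614
Node d (S = 54): V_d = e^(−0.1)·[0.7217·0.2000 + 0.2783·0.0000] = 0.1306
Node 0 (S = 90): V_0 = e^(−0.1)·[0.7217·53.6614 + 0.2783·0.1306] = 35.0736

$35.07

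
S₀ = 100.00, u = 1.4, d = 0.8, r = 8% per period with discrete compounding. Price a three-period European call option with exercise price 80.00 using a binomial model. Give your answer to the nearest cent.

Risk-neutral probability p = (1 + 0.08 − 0.8)/(1.4 − 0.8) = 0.2800/0.6000 = 0.4667
Terminal stock prices: S_uuu = 274.4, S_uud = 156.8, S_udd = 89.6, S_ddd = 51.2
Terminal payoffs (S − K): max(194.4, 0) = 194.4, max(76.8, 0) = 76.8, max(9.6, 0) = 9.6, max(-28.8, 0) = 0
Node uu (S = 196): V_uu = 1/1.08·[0.4667·194.4000 + 0.5333·76.8000] = 121.9259
Node ud (S = 112): V_ud = 1/1.08·[0.4667·76.8000 + 0.5333·9.6000] = 37.9259
Node dd (S = 64): V_dd = 1/1.08·[0.4667·9.6000 + 0.5333·0.0000] = 4.1481
Node u (S = 140): V_u = 1/1.08·[0.4667·121.9259 + 0.5333·37.9259] = 71.4129
Node d (S = 80): V_d = 1/1.08·[0.4667·37.9259 + 0.5333·4.1481] = 18.4362
Node 0 (S = 100): V_0 = 1/1.08·[0.4667·71.4129 + 0.5333·18.4362] = 39.9617

39.96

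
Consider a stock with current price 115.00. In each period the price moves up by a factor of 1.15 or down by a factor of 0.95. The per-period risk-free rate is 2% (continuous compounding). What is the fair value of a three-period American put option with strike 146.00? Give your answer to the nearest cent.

Risk-neutral probability p = (e^0.02 − 0.95)/(1.15 − 0.95) = 0.0702/0.2000 = 0.3510
Terminal stock prices: S_uuu = 174.9, S_uud = 144.5, S_udd = 119.4, S_ddd = 98.6
Terminal payoffs (K − S): max(-28.9, 0) = 0, max(1.517, 0) = 1.517, max(26.64, 0) = 26.64, max(47.4, 0) = 47.4
Node uu (S = 152.1): continuation = e^(−0.02)·[0.3510·0.0000 + 0.6490·1.5169] = 0.9649; exercise value = 0.0000 ≤ continuation, so V_uu = 0.9649
Node ud (S = 125.6): continuation = e^(−0.02)·[0.3510·1.5169 + 0.6490·26.6444] = 17.4715; exercise value = 20.3625 > continuation, so V_ud = 20.3625 (exercise)
Node dd (S = 103.8): continuation = e^(−0.02)·[0.3510·26.6444 + 0.6490·47.4019] = 39.3215; exercise value = 42.2125 > continuation, so V_dd = 42.2125 (exercise)
Node u (S = 132.2): continuation = e^(−0.02)·[0.3510·0.9649 + 0.6490·20.3625] = 13.2854; exercise value = 13.7500 > continuation, so V_u = 13.7500 (exercise)
Node d (S = 109.2): continuation = e^(−0.02)·[0.3510·20.3625 + 0.6490·42.2125] = 33.8590; exercise value = 36.7500 > continuation, so V_d = 36.7500 (exercise)
Node 0 (S = 115): continuation = e^(−0.02)·[0.3510·13.7500 + 0.6490·36.7500] = 28.1090; exercise value = 31.0000 > continuation, so V_0 = 31.0000 (exercise)

31.00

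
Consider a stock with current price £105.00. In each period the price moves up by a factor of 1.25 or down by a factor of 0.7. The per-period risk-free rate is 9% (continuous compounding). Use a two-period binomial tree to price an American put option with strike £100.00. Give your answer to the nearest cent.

Risk-neutral probability p = (e^0.09 − 0.7)/(1.25 − 0.7) = 0.3942/0.5500 = 0.7167
Terminal stock prices: S_uu = 164.1, S_ud = 91.88, S_dd = 51.45
Terminal payoffs (K − S): max(-64.06, 0) = 0, max(8.125, 0) = 8.125, max(48.55, 0) = 48.55
Node u (S = 131.2): continuation = e^(−0.09)·[0.7167·0.0000 + 0.2833·8.1250] = 2.1038; exercise value = 0.0000 ≤ continuation, so V_u = 2.1038
Node d (S = 73.5): continuation = e^(−0.09)·[0.7167·8.1250 + 0.2833·48.5500] = 17.8931; exercise value = 26.5000 > continuation, so V_d = 26.5000 (exercise)
Node 0 (S = 105): continuation = e^(−0.09)·[0.7167·2.1038 + 0.2833·26.5000] = 8.2398; exercise value = 0.0000 ≤ continuation, so V_0 = 8.2398

£8.24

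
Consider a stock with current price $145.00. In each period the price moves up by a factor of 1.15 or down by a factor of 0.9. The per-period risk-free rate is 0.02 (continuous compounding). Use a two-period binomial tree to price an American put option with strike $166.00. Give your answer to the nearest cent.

Risk-neutral probability p = (e^0.02 − 0.9)/(1.15 − 0.9) = 0.1202/0.2500 = 0.4808
Terminal stock prices: S_uu = 191.8, S_ud = 150.1, S_dd = 117.5
Terminal payoffs (K − S): max(-25.76, 0) = 0, max(15.92, 0) = 15.92, max(48.55, 0) = 48.55
Node u (S = 166.8): continuation = e^(−0.02)·[0.4808·0.0000 + 0.5192·15.9250] = 8.1045; exercise value = 0.0000 ≤ continuation, so V_u = 8.1045
Node d (S = 130.5): continuation = e^(−0.02)·[0.4808·15.9250 + 0.5192·48.5500] = 32.2130; exercise value = 35.5000 > continuation, so V_d = 35.5000 (exercise)
Node 0 (S = 145): continuation = e^(−0.02)·[0.4808·8.1045 + 0.5192·35.5000] = 21.8859; exercise value = 21.0000 ≤ continuation, so V_0 = 21.8859

$21.89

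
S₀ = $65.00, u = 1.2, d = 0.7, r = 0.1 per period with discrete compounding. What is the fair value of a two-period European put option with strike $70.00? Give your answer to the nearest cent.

$5.33

Risk-neutral probability p = (1 + 0.1 − 0.7)/(1.2 − 0.7) = 0.4000/0.5000 = 0.8000
Terminal stock prices: S_uu = 93.6, S_ud = 54.6, S_dd = 31.85
Terminal payoffs (K − S): max(-23.6, 0) = 0, max(15.4, 0) = 15.4, max(38.15, 0) = 38.15
Node u (S = 78): V_u = 1/1.1·[0.8000·0.0000 + 0.2000·15.4000] = 2.8000
Node d (S = 45.5): V_d = 1/1.1·[0.8000·15.4000 + 0.2000·38.1500] = 18.1364
Node 0 (S = 65): V_0 = 1/1.1·[0.8000·2.8000 + 0.2000·18.1364] = 5.3339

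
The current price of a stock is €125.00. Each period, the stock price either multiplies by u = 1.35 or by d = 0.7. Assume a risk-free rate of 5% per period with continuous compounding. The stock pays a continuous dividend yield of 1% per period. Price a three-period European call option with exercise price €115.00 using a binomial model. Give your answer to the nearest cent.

Per-period risk-free factor R = e^0.05 = 1.0513; dividend-adjusted growth = e^(0.05−0.01) = 1.0408.
Risk-neutral probability p = (1.0408 − 0.7)/(1.35 − 0.7) = 0.3408/0.6500 = 0.5243
Terminal stock prices: S_uuu = 307.5, S_uud = 159.5, S_udd = 82.69, S_ddd = 42.87
Terminal payoffs (S − K): max(192.5, 0) = 192.5, max(44.47, 0) = 44.47, max(-32.31, 0) = 0, max(-72.12, 0) = 0
Node uu (S = 227.8): V_uu = e^(−0.05)·[0.5243·192.5469 + 0.4757·44.4688] = 116.1543
Node ud (S = 118.1): V_ud = e^(−0.05)·[0.5243·44.4688 + 0.4757·0.0000] = 22.1789
Node dd (S = 61.25): V_dd = e^(−0.05)·[0.5243·0.0000 + 0.4757·0.0000] = 0.0000
Node u (S = 168.8): V_u = e^(−0.05)·[0.5243·116.1543 + 0.4757·22.1789] = 67.9677
Node d (S = 87.5): V_d = e^(−0.05)·[0.5243·22.1789 + 0.4757·0.0000] = 11.0618
Node 0 (S = 125): V_0 = e^(−0.05)·[0.5243·67.9677 + 0.4757·11.0618] = 38.9043

€38.90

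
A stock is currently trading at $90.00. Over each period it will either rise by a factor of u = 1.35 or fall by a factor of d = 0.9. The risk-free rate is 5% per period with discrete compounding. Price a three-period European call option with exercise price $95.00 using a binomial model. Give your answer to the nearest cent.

$15.46

Risk-neutral probability p = (1 + 0.05 − 0.9)/(1.35 − 0.9) = 0.1500/0.4500 = 0.3333
Terminal stock prices: S_uuu = 221.4, S_uud = 147.6, S_udd = 98.42, S_ddd = 65.61
Terminal payoffs (S − K): max(126.4, 0) = 126.4, max(52.62, 0) = 52.62, max(3.415, 0) = 3.415, max(-29.39, 0) = 0
Node uu (S = 164): V_uu = 1/1.05·[0.3333·126.4338 + 0.6667·52.6225] = 73.5488
Node ud (S = 109.4): V_ud = 1/1.05·[0.3333·52.6225 + 0.6667·3.4150] = 18.8738
Node dd (S = 72.9): V_dd = 1/1.05·[0.3333·3.4150 + 0.6667·0.0000] = 1.0841
Node u (S = 121.5): V_u = 1/1.05·[0.3333·73.5488 + 0.6667·18.8738] = 35.3322
Node d (S = 81): V_d = 1/1.05·[0.3333·18.8738 + 0.6667·1.0841] = 6.6800
Node 0 (S = 90): V_0 = 1/1.05·[0.3333·35.3322 + 0.6667·6.6800] = 15.4579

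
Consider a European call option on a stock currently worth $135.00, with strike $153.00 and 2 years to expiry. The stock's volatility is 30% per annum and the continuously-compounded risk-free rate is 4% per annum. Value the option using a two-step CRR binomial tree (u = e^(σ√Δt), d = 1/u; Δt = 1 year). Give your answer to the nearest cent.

CRR parameters: u = e^(σ√Δt) = e^(0.3·√1) = 1.3499, d = 1/u = 0.7408
Per-period rate: rΔt = 0.04·1 = 0.04, so R = e^0.04 = 1.0408
Risk-neutral probability p = (e^0.04 − 0.7408)/(1.3499 − 0.7408) = 0.3000/0.6090 = 0.4926
Terminal stock prices: S_uu = 246, S_ud = 135, S_dd = 74.09
Terminal payoffs (S − K): max(92.99, 0) = 92.99, max(-18, 0) = 0, max(-78.91, 0) = 0
Node u (S = 182.2): V_u = e^(−0.04)·[0.4926·92.9860 + 0.5074·0.0000] = 44.0058
Node d (S = 100): V_d = e^(−0.04)·[0.4926·0.0000 + 0.5074·0.0000] = 0.0000
Node 0 (S = 135): V_0 = e^(−0.04)·[0.4926·44.0058 + 0.5074·0.0000] = 20.8258

$20.83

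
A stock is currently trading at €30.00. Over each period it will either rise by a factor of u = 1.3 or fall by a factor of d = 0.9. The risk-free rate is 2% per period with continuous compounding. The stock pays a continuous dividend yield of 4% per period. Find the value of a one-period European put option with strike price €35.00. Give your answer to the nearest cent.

€6.27

Per-period risk-free factor R = e^0.02 = 1.0202; dividend-adjusted growth = e^(0.02−0.04) = 0.9802.
Risk-neutral probability p = (0.9802 − 0.9)/(1.3 − 0.9) = 0.0802/0.4000 = 0.2005
Terminal stock prices: S_u = 39, S_d = 27
Terminal payoffs (K − S): max(-4, 0) = 0, max(8, 0) = 8
Node 0 (S = 30): V_0 = e^(−0.02)·[0.2005·0.0000 + 0.7995·8.0000] = 6.2694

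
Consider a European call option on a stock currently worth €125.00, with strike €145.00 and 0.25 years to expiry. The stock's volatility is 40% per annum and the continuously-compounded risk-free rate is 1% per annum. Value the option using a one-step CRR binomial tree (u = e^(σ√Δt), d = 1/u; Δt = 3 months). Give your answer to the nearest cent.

€3.49

CRR parameters: u = e^(σ√Δt) = e^(0.4·√0.25) = 1.2214, d = 1/u = 0.8187
Per-period rate: rΔt = 0.01·0.25 = 0.0025, so R = e^0.0025 = 1.0025
Risk-neutral probability p = (e^0.0025 − 0.8187)/(1.2214 − 0.8187) = 0.1838/0.4027 = 0.4564
Terminal stock prices: S_u = 152.7, S_d = 102.3
Terminal payoffs (S − K): max(7.675, 0) = 7.675, max(-42.66, 0) = 0
Node 0 (S = 125): V_0 = e^(−0.0025)·[0.4564·7.6753 + 0.5436·0.0000] = 3.4941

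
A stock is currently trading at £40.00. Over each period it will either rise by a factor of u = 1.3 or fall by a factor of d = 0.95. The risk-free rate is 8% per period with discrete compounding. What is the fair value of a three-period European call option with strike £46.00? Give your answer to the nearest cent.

Risk-neutral probability p = (1 + 0.08 − 0.95)/(1.3 − 0.95) = 0.1300/0.3500 = 0.3714
Terminal stock prices: S_uuu = 87.88, S_uud = 64.22, S_udd = 46.93, S_ddd = 34.29
Terminal payoffs (S − K): max(41.88, 0) = 41.88, max(18.22, 0) = 18.22, max(0.93, 0) = 0.93, max(-11.71, 0) = 0
Node uu (S = 67.6): V_uu = 1/1.08·[0.3714·41.8800 + 0.6286·18.2200] = 25.0074
Node ud (S = 49.4): V_ud = 1/1.08·[0.3714·18.2200 + 0.6286·0.9300] = 6.8074
Node dd (S = 36.1): V_dd = 1/1.08·[0.3714·0.9300 + 0.6286·0.0000] = 0.3198
Node u (S = 52): V_u = 1/1.08·[0.3714·25.0074 + 0.6286·6.8074] = 12.5624
Node d (S = 38): V_d = 1/1.08·[0.3714·6.8074 + 0.6286·0.3198] = 2.5273
Node 0 (S = 40): V_0 = 1/1.08·[0.3714·12.5624 + 0.6286·2.5273] = 5.7913

£5.79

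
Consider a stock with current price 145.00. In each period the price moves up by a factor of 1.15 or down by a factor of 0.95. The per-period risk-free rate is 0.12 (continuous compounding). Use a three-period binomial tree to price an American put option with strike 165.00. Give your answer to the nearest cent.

20.00

Risk-neutral probability p = (e^0.12 − 0.95)/(1.15 − 0.95) = 0.1775/0.2000 = 0.8875
Terminal stock prices: S_uuu = 220.5, S_uud = 182.2, S_udd = 150.5, S_ddd = 124.3
Terminal payoffs (K − S): max(-55.53, 0) = 0, max(-17.17, 0) = 0, max(14.51, 0) = 14.51, max(40.68, 0) = 40.68
Node uu (S = 191.8): continuation = e^(−0.12)·[0.8875·0.0000 + 0.1125·0.0000] = 0.0000; exercise value = 0.0000 ≤ continuation, so V_uu = 0.0000
Node ud (S = 158.4): continuation = e^(−0.12)·[0.8875·0.0000 + 0.1125·14.5081] = 1.4478; exercise value = 6.5875 > continuation, so V_ud = 6.5875 (exercise)
Node dd (S = 130.9): continuation = e^(−0.12)·[0.8875·14.5081 + 0.1125·40.6806] = 15.4794; exercise value = 34.1375 > continuation, so V_dd = 34.1375 (exercise)
Node u (S = 166.8): continuation = e^(−0.12)·[0.8875·0.0000 + 0.1125·6.5875] = 0.6574; exercise value = 0.0000 ≤ continuation, so V_u = 0.6574
Node d (S = 137.8): continuation = e^(−0.12)·[0.8875·6.5875 + 0.1125·34.1375] = 8.5919; exercise value = 27.2500 > continuation, so V_d = 27.2500 (exercise)
Node 0 (S = 145): continuation = e^(−0.12)·[0.8875·0.6574 + 0.1125·27.2500] = 3.2368; exercise value = 20.0000 > continuation, so V_0 = 20.0000 (exercise)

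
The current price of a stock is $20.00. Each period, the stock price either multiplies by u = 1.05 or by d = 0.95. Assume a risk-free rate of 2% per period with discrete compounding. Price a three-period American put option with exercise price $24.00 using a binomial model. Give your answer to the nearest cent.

Risk-neutral probability p = (1 + 0.02 − 0.95)/(1.05 − 0.95) = 0.0700/0.1000 = 0.7000
Terminal stock prices: S_uuu = 23.15, S_uud = 20.95, S_udd = 18.95, S_ddd = 17.15
Terminal payoffs (K − S): max(0.8475, 0) = 0.8475, max(3.053, 0) = 3.053, max(5.047, 0) = 5.047, max(6.853, 0) = 6.853
Node uu (S = 22.05): continuation = 1/1.02·[0.7000·0.8475 + 0.3000·3.0525] = 1.4794; exercise value = 1.9500 > continuation, so V_uu = 1.9500 (exercise)
Node ud (S = 19.95): continuation = 1/1.02·[0.7000·3.0525 + 0.3000·5.0475] = 3.5794; exercise value = 4.0500 > continuation, so V_ud = 4.0500 (exercise)
Node dd (S = 18.05): continuation = 1/1.02·[0.7000·5.0475 + 0.3000·6.8525] = 5.4794; exercise value = 5.9500 > continuation, so V_dd = 5.9500 (exercise)
Node u (S = 21): continuation = 1/1.02·[0.7000·1.9500 + 0.3000·4.0500] = 2.5294; exercise value = 3.0000 > continuation, so V_u = 3.0000 (exercise)
Node d (S = 19): continuation = 1/1.02·[0.7000·4.0500 + 0.3000·5.9500] = 4.5294; exercise value = 5.0000 > continuation, so V_d = 5.0000 (exercise)
Node 0 (S = 20): continuation = 1/1.02·[0.7000·3.0000 + 0.3000·5.0000] = 3.5294; exercise value = 4.0000 > continuation, so V_0 = 4.0000 (exercise)

$4.00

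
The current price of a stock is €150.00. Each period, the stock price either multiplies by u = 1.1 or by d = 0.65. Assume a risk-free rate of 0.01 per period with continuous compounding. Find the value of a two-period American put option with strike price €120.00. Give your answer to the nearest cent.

€6.45

Risk-neutral probability p = (e^0.01 − 0.65)/(1.1 − 0.65) = 0.3601/0.4500 = 0.8001
Terminal stock prices: S_uu = 181.5, S_ud = 107.2, S_dd = 63.38
Terminal payoffs (K − S): max(-61.5, 0) = 0, max(12.75, 0) = 12.75, max(56.62, 0) = 56.62
Node u (S = 165): continuation = e^(−0.01)·[0.8001·0.0000 + 0.1999·12.7500] = 2.5232; exercise value = 0.0000 ≤ continuation, so V_u = 2.5232
Node d (S = 97.5): continuation = e^(−0.01)·[0.8001·12.7500 + 0.1999·56.6250] = 21.3060; exercise value = 22.5000 > continuation, so V_d = 22.5000 (exercise)
Node 0 (S = 150): continuation = e^(−0.01)·[0.8001·2.5232 + 0.1999·22.5000] = 6.4515; exercise value = 0.0000 ≤ continuation, so V_0 = 6.4515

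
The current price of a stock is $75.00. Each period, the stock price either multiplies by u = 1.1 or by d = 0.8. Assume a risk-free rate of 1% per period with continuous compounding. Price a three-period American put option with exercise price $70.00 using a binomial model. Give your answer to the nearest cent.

$4.04

Risk-neutral probability p = (e^0.01 − 0.8)/(1.1 − 0.8) = 0.2101/0.3000 = 0.7002
Terminal stock prices: S_uuu = 99.83, S_uud = 72.6, S_udd = 52.8, S_ddd = 38.4
Terminal payoffs (K − S): max(-29.83, 0) = 0, max(-2.6, 0) = 0, max(17.2, 0) = 17.2, max(31.6, 0) = 31.6
Node uu (S = 90.75): continuation = e^(−0.01)·[0.7002·0.0000 + 0.2998·0.0000] = 0.0000; exercise value = 0.0000 ≤ continuation, so V_uu = 0.0000
Node ud (S = 66): continuation = e^(−0.01)·[0.7002·0.0000 + 0.2998·17.2000] = 5.1058; exercise value = 4.0000 ≤ continuation, so V_ud = 5.1058
Node dd (S = 48): continuation = e^(−0.01)·[0.7002·17.2000 + 0.2998·31.6000] = 21.3035; exercise value = 22.0000 > continuation, so V_dd = 22.0000 (exercise)
Node u (S = 82.5): continuation = e^(−0.01)·[0.7002·0.0000 + 0.2998·5.1058] = 1.5157; exercise value = 0.0000 ≤ continuation, so V_u = 1.5157
Node d (S = 60): continuation = e^(−0.01)·[0.7002·5.1058 + 0.2998·22.0000] = 10.0700; exercise value = 10.0000 ≤ continuation, so V_d = 10.0700
Node 0 (S = 75): continuation = e^(−0.01)·[0.7002·1.5157 + 0.2998·10.0700] = 4.0399; exercise value = 0.0000 ≤ continuation, so V_0 = 4.0399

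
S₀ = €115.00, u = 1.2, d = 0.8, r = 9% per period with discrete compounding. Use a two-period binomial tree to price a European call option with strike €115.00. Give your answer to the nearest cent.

€22.39

Risk-neutral probability p = (1 + 0.09 − 0.8)/(1.2 − 0.8) = 0.2900/0.4000 = 0.7250
Terminal stock prices: S_uu = 165.6, S_ud = 110.4, S_dd = 73.6
Terminal payoffs (S − K): max(50.6, 0) = 50.6, max(-4.6, 0) = 0, max(-41.4, 0) = 0
Node u (S = 138): V_u = 1/1.09·[0.7250·50.6000 + 0.2750·0.0000] = 33.6560
Node d (S = 92): V_d = 1/1.09·[0.7250·0.0000 + 0.2750·0.0000] = 0.0000
Node 0 (S = 115): V_0 = 1/1.09·[0.7250·33.6560 + 0.2750·0.0000] = 22.3858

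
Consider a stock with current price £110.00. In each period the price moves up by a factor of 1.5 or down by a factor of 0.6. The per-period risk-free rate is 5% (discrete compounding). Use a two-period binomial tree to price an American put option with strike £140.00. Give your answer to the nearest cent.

Risk-neutral probability p = (1 + 0.05 − 0.6)/(1.5 − 0.6) = 0.4500/0.9000 = 0.5000
Terminal stock prices: S_uu = 247.5, S_ud = 99, S_dd = 39.6
Terminal payoffs (K − S): max(-107.5, 0) = 0, max(41, 0) = 41, max(100.4, 0) = 100.4
Node u (S = 165): continuation = 1/1.05·[0.5000·0.0000 + 0.5000·41.0000] = 19.5238; exercise value = 0.0000 ≤ continuation, so V_u = 19.5238
Node d (S = 66): continuation = 1/1.05·[0.5000·41.0000 + 0.5000·100.4000] = 67.3333; exercise value = 74.0000 > continuation, so V_d = 74.0000 (exercise)
Node 0 (S = 110): continuation = 1/1.05·[0.5000·19.5238 + 0.5000·74.0000] = 44.5351; exercise value = 30.0000 ≤ continuation, so V_0 = 44.5351

£44.54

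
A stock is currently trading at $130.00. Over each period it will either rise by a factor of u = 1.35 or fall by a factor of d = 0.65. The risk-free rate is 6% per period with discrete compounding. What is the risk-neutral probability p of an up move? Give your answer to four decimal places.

p = 0.5857

Risk-neutral probability p = (1 + 0.06 − 0.65)/(1.35 − 0.65) = 0.4100/0.7000 = 0.5857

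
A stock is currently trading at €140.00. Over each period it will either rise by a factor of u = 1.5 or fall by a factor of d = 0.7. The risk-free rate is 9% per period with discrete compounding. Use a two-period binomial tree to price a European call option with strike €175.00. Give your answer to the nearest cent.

€28.00

Risk-neutral probability p = (1 + 0.09 − 0.7)/(1.5 − 0.7) = 0.3900/0.8000 = 0.4875
Terminal stock prices: S_uu = 315, S_ud = 147, S_dd = 68.6
Terminal payoffs (S − K): max(140, 0) = 140, max(-28, 0) = 0, max(-106.4, 0) = 0
Node u (S = 210): V_u = 1/1.09·[0.4875·140.0000 + 0.5125·0.0000] = 62.6147
Node d (S = 98): V_d = 1/1.09·[0.4875·0.0000 + 0.5125·0.0000] = 0.0000
Node 0 (S = 140): V_0 = 1/1.09·[0.4875·62.6147 + 0.5125·0.0000] = 28.0043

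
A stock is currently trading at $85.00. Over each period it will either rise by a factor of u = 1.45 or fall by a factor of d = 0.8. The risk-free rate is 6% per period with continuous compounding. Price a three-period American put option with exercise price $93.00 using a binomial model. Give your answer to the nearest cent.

$15.75

Risk-neutral probability p = (e^0.06 − 0.8)/(1.45 − 0.8) = 0.2618/0.6500 = 0.4028
Terminal stock prices: S_uuu = 259.1, S_uud = 143, S_udd = 78.88, S_ddd = 43.52
Terminal payoffs (K − S): max(-166.1, 0) = 0, max(-49.97, 0) = 0, max(14.12, 0) = 14.12, max(49.48, 0) = 49.48
Node uu (S = 178.7): continuation = e^(−0.06)·[0.4028·0.0000 + 0.5972·0.0000] = 0.0000; exercise value = 0.0000 ≤ continuation, so V_uu = 0.0000
Node ud (S = 98.6): continuation = e^(−0.06)·[0.4028·0.0000 + 0.5972·14.1200] = 7.9411; exercise value = 0.0000 ≤ continuation, so V_ud = 7.9411
Node dd (S = 54.4): continuation = e^(−0.06)·[0.4028·14.1200 + 0.5972·49.4800] = 33.1841; exercise value = 38.6000 > continuation, so V_dd = 38.6000 (exercise)
Node u (S = 123.2): continuation = e^(−0.06)·[0.4028·0.0000 + 0.5972·7.9411] = 4.4660; exercise value = 0.0000 ≤ continuation, so V_u = 4.4660
Node d (S = 68): continuation = e^(−0.06)·[0.4028·7.9411 + 0.5972·38.6000] = 24.7211; exercise value = 25.0000 > continuation, so V_d = 25.0000 (exercise)
Node 0 (S = 85): continuation = e^(−0.06)·[0.4028·4.4660 + 0.5972·25.0000] = 15.7542; exercise value = 8.0000 ≤ continuation, so V_0 = 15.7542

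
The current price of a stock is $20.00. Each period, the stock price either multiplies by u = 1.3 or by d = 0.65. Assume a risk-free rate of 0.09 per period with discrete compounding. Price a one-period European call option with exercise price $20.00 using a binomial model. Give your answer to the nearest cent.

$3.73

Risk-neutral probability p = (1 + 0.09 − 0.65)/(1.3 − 0.65) = 0.4400/0.6500 = 0.6769
Terminal stock prices: S_u = 26, S_d = 13
Terminal payoffs (S − K): max(6, 0) = 6, max(-7, 0) = 0
Node 0 (S = 20): V_0 = 1/1.09·[0.6769·6.0000 + 0.3231·0.0000] = 3.7262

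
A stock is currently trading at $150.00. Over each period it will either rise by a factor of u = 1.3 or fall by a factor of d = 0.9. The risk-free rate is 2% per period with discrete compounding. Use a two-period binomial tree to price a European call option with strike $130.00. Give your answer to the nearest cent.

Risk-neutral probability p = (1 + 0.02 − 0.9)/(1.3 − 0.9) = 0.1200/0.4000 = 0.3000
Terminal stock prices: S_uu = 253.5, S_ud = 175.5, S_dd = 121.5
Terminal payoffs (S − K): max(123.5, 0) = 123.5, max(45.5, 0) = 45.5, max(-8.5, 0) = 0
Node u (S = 195): V_u = 1/1.02·[0.3000·123.5000 + 0.7000·45.5000] = 67.5490
Node d (S = 135): V_d = 1/1.02·[0.3000·45.5000 + 0.7000·0.0000] = 13.3824
Node 0 (S = 150): V_0 = 1/1.02·[0.3000·67.5490 + 0.7000·13.3824] = 29.0513

$29.05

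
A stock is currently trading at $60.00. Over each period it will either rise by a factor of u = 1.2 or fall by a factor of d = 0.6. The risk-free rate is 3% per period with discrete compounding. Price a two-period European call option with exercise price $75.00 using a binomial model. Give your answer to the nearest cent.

$5.52

Risk-neutral probability p = (1 + 0.03 − 0.6)/(1.2 − 0.6) = 0.4300/0.6000 = 0.7167
Terminal stock prices: S_uu = 86.4, S_ud = 43.2, S_dd = 21.6
Terminal payoffs (S − K): max(11.4, 0) = 11.4, max(-31.8, 0) = 0, max(-53.4, 0) = 0
Node u (S = 72): V_u = 1/1.03·[0.7167·11.4000 + 0.2833·0.0000] = 7.9320
Node d (S = 36): V_d = 1/1.03·[0.7167·0.0000 + 0.2833·0.0000] = 0.0000
Node 0 (S = 60): V_0 = 1/1.03·[0.7167·7.9320 + 0.2833·0.0000] = 5.5191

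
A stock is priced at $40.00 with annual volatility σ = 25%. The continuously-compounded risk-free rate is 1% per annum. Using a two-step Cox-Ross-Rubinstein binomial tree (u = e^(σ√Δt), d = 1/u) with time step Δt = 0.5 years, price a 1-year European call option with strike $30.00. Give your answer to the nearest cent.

$10.83

CRR parameters: u = e^(σ√Δt) = e^(0.25·√0.5) = 1.1934, d = 1/u = 0.8380
Per-period rate: rΔt = 0.01·0.5 = 0.005, so R = e^0.005 = 1.0050
Risk-neutral probability p = (e^0.005 − 0.8380)/(1.1934 − 0.8380) = 0.1670/0.3554 = 0.4700
Terminal stock prices: S_uu = 56.96, S_ud = 40, S_dd = 28.09
Terminal payoffs (S − K): max(26.96, 0) = 26.96, max(10, 0) = 10, max(-1.912, 0) = 0
Node u (S = 47.73): V_u = e^(−0.005)·[0.4700·26.9648 + 0.5300·10.0000] = 17.8842
Node d (S = 33.52): V_d = e^(−0.005)·[0.4700·10.0000 + 0.5300·0.0000] = 4.6768
Node 0 (S = 40): V_0 = e^(−0.005)·[0.4700·17.8842 + 0.5300·4.6768] = 10.8303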